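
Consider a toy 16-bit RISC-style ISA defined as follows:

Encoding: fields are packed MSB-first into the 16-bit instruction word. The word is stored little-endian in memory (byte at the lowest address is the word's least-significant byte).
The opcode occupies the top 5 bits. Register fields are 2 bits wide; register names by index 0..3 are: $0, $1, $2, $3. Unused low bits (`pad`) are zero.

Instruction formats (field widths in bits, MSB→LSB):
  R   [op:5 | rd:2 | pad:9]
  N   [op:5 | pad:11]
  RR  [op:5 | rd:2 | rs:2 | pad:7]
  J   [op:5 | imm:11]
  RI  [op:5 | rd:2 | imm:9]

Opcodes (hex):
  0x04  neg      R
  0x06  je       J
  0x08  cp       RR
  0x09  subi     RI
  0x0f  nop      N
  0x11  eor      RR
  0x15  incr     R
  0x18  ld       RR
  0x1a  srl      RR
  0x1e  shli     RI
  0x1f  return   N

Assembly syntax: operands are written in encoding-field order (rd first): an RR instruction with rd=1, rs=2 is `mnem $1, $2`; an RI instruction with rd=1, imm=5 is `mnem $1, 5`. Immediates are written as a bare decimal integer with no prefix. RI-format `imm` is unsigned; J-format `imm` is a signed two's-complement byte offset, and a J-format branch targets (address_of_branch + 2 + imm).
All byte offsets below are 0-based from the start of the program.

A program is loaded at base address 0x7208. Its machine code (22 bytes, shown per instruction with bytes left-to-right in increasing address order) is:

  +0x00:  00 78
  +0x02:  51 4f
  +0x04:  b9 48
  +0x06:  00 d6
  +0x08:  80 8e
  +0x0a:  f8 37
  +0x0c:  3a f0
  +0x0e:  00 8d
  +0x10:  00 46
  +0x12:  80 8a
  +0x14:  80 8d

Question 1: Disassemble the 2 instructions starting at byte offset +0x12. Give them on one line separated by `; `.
eor $1, $1; eor $2, $3

off 0x12: read 80 8a as little → 0x8a80
  top 5b → 0x11 → eor [RR]
  rd@[10:9]=0x1 ⇒ $1
  rs@[8:7]=0x1 ⇒ $1
off 0x14: read 80 8d as little → 0x8d80
  top 5b → 0x11 → eor [RR]
  rd@[10:9]=0x2 ⇒ $2
  rs@[8:7]=0x3 ⇒ $3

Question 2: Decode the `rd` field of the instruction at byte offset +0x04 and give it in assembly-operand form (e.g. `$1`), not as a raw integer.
@+04  little-endian(b9 48) = 0x48b9
  top 5b → 0x9 → subi [RI]
  rd: (w>>9)&0x3=0x0 → $0
  imm: (w>>0)&0x1ff=0xb9 → 185

$0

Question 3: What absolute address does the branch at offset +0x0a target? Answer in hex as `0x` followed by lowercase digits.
[0a] f8 37 → 0x37f8
  top 5b → 0x6 → je [J]
  imm: (w>>0)&0x7ff=0x7f8 (s11→-8) → -8
  target = base 0x7208 + off 0x0a + 2 + imm -8 = 0x720c

0x720c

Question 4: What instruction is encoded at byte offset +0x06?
srl $3, $0

@+06  little-endian(00 d6) = 0xd600
  op=0xd600>>11=0x1a ⇒ srl (RR)
  rd@[10:9]=0x3 ⇒ $3
  rs@[8:7]=0x0 ⇒ $0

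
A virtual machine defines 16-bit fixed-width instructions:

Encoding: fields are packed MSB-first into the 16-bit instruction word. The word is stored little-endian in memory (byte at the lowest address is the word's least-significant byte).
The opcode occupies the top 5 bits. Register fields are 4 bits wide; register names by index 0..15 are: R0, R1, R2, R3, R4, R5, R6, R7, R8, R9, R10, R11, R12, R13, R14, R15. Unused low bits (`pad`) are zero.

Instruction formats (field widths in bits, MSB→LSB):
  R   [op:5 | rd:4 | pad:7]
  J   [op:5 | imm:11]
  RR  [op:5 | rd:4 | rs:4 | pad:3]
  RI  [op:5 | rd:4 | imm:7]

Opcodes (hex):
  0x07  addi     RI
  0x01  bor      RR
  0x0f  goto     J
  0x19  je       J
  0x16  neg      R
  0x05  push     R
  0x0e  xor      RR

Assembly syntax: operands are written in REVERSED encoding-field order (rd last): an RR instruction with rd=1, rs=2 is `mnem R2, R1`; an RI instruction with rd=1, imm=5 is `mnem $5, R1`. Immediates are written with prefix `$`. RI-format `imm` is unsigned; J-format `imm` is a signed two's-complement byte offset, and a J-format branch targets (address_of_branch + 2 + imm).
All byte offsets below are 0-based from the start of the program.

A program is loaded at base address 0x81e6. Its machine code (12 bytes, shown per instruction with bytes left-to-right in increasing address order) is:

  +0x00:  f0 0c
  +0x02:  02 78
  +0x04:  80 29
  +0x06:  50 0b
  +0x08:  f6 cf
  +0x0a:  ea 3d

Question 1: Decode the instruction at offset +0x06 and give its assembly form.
bor R10, R6

+0x06: 50 0b ⇒ word 0x0b50 (little)
  opcode bits[15:11]=0x1: bor/RR
  rd@[10:7]=0x6 ⇒ R6
  rs@[6:3]=0xa ⇒ R10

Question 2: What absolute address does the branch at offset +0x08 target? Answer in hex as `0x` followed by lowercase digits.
[08] f6 cf → 0xcff6
  top 5b → 0x19 → je [J]
  imm@[10:0]=0x7f6 (s11→-10) ⇒ $-10
  target = base 0x81e6 + off 0x08 + 2 + imm -10 = 0x81e6

0x81e6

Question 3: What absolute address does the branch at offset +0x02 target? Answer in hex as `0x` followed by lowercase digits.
+0x02: 02 78 ⇒ word 0x7802 (little)
  opcode bits[15:11]=0xf: goto/J
  imm@[10:0]=0x2 ⇒ $2
  target = base 0x81e6 + off 0x02 + 2 + imm 2 = 0x81ec

0x81ec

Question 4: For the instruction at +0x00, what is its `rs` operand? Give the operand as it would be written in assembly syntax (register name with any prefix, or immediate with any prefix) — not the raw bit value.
R14

[00] f0 0c → 0x0cf0
  op=0x0cf0>>11=0x1 ⇒ bor (RR)
  rd@[10:7]=0x9 ⇒ R9
  rs@[6:3]=0xe ⇒ R14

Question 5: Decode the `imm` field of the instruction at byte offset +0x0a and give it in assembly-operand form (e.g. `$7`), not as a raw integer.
@+0a  little-endian(ea 3d) = 0x3dea
  op=0x3dea>>11=0x7 ⇒ addi (RI)
  rd: (w>>7)&0xf=0xb → R11
  imm: (w>>0)&0x7f=0x6a → $106

$106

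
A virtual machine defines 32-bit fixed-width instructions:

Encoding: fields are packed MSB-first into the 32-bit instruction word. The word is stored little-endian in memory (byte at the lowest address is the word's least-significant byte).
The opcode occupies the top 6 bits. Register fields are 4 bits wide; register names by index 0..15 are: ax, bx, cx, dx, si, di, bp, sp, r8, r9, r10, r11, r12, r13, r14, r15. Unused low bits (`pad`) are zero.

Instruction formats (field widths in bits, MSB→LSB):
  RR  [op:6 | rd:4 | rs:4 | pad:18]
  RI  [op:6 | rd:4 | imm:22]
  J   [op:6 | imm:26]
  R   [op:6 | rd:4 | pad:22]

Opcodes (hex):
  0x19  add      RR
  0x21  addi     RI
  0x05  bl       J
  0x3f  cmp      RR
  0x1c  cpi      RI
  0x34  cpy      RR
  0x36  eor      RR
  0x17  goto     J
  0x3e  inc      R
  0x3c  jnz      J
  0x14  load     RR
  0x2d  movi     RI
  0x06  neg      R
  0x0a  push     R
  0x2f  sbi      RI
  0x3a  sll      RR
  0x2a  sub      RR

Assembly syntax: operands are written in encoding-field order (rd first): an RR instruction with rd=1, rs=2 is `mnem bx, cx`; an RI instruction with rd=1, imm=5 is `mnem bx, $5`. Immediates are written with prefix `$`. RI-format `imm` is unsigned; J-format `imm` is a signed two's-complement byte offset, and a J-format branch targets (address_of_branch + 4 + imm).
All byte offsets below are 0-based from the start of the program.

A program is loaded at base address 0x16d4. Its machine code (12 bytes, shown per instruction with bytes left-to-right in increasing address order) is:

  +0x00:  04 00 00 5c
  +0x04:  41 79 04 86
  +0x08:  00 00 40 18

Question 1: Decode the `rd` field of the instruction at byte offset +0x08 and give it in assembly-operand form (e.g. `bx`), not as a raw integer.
[08] 00 00 40 18 → 0x18400000
  opcode bits[31:26]=0x6: neg/R
  [25:22] rd=1 = bx

bx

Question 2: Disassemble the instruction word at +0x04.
addi r8, $293185

off 0x04: read 41 79 04 86 as little → 0x86047941
  top 6b → 0x21 → addi [RI]
  rd: (w>>22)&0xf=0x8 → r8
  imm: (w>>0)&0x3fffff=0x47941 → $293185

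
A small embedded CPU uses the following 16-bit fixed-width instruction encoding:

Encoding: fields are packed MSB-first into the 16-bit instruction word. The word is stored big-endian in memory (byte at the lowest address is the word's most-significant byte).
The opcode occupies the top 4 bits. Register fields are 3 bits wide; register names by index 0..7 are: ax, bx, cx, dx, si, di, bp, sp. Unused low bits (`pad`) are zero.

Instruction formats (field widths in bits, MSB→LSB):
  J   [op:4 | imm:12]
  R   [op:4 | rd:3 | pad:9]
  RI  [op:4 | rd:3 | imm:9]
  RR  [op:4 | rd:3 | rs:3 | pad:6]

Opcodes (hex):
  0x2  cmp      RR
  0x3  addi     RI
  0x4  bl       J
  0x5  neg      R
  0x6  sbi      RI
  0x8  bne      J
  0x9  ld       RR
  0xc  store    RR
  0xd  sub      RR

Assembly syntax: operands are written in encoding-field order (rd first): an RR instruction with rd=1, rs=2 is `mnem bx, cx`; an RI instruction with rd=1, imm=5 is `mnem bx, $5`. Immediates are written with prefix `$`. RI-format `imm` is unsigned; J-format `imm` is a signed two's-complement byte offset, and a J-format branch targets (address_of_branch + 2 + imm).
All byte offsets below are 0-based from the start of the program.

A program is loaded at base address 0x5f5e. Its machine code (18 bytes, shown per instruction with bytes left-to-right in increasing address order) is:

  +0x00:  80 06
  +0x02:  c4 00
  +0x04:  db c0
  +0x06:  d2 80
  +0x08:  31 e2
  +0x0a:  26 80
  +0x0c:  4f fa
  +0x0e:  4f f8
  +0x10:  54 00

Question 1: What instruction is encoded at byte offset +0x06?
sub bx, cx

+0x06: d2 80 ⇒ word 0xd280 (big)
  op=0xd280>>12=0xd ⇒ sub (RR)
  rd: (w>>9)&0x7=0x1 → bx
  rs: (w>>6)&0x7=0x2 → cx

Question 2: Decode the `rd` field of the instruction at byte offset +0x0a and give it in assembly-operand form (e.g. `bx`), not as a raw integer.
dx

+0x0a: 26 80 ⇒ word 0x2680 (big)
  op=0x2680>>12=0x2 ⇒ cmp (RR)
  rd@[11:9]=0x3 ⇒ dx
  rs@[8:6]=0x2 ⇒ cx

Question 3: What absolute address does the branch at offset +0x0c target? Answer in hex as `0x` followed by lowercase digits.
0x5f66

[0c] 4f fa → 0x4ffa
  opcode bits[15:12]=0x4: bl/J
  [11:0] imm=4090 (s12→-6) = $-6
  target = base 0x5f5e + off 0x0c + 2 + imm -6 = 0x5f66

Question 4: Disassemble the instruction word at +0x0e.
bl $-8

[0e] 4f f8 → 0x4ff8
  opcode bits[15:12]=0x4: bl/J
  imm: (w>>0)&0xfff=0xff8 (s12→-8) → $-8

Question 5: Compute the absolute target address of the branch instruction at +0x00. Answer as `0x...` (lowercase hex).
0x5f66

+0x00: 80 06 ⇒ word 0x8006 (big)
  opcode bits[15:12]=0x8: bne/J
  imm: (w>>0)&0xfff=0x6 → $6
  target = base 0x5f5e + off 0x00 + 2 + imm 6 = 0x5f66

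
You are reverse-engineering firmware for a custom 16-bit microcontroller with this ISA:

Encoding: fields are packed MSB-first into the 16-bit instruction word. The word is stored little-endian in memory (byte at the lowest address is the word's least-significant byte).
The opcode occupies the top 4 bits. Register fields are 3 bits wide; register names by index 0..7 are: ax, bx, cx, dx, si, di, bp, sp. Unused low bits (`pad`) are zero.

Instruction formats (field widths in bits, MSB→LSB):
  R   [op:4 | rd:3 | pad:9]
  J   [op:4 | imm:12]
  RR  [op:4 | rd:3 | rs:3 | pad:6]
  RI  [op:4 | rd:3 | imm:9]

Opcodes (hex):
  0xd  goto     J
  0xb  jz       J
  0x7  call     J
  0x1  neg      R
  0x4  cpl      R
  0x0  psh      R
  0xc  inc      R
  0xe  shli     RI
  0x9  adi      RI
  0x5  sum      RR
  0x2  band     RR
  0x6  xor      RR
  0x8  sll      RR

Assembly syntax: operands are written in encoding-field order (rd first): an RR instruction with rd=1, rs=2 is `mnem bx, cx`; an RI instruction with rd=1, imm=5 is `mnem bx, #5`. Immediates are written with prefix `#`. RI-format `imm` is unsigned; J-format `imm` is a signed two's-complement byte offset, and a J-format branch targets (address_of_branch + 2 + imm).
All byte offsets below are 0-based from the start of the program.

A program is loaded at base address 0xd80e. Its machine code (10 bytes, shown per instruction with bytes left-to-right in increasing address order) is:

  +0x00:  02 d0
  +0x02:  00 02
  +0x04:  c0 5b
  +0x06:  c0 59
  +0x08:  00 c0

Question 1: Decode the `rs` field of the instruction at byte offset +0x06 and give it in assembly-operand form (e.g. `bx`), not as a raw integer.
[06] c0 59 → 0x59c0
  opcode bits[15:12]=0x5: sum/RR
  rd@[11:9]=0x4 ⇒ si
  rs@[8:6]=0x7 ⇒ sp

sp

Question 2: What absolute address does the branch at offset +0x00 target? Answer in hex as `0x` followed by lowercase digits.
@+00  little-endian(02 d0) = 0xd002
  opcode bits[15:12]=0xd: goto/J
  [11:0] imm=2 = #2
  target = base 0xd80e + off 0x00 + 2 + imm 2 = 0xd812

0xd812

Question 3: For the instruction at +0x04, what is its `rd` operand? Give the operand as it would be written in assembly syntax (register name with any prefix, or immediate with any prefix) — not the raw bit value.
di

@+04  little-endian(c0 5b) = 0x5bc0
  op=0x5bc0>>12=0x5 ⇒ sum (RR)
  rd@[11:9]=0x5 ⇒ di
  rs@[8:6]=0x7 ⇒ sp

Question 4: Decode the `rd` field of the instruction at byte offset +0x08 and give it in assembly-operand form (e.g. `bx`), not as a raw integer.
+0x08: 00 c0 ⇒ word 0xc000 (little)
  op=0xc000>>12=0xc ⇒ inc (R)
  [11:9] rd=0 = ax

ax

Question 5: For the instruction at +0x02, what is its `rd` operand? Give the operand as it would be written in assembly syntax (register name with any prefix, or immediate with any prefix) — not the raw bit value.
bx

+0x02: 00 02 ⇒ word 0x0200 (little)
  top 4b → 0x0 → psh [R]
  rd@[11:9]=0x1 ⇒ bx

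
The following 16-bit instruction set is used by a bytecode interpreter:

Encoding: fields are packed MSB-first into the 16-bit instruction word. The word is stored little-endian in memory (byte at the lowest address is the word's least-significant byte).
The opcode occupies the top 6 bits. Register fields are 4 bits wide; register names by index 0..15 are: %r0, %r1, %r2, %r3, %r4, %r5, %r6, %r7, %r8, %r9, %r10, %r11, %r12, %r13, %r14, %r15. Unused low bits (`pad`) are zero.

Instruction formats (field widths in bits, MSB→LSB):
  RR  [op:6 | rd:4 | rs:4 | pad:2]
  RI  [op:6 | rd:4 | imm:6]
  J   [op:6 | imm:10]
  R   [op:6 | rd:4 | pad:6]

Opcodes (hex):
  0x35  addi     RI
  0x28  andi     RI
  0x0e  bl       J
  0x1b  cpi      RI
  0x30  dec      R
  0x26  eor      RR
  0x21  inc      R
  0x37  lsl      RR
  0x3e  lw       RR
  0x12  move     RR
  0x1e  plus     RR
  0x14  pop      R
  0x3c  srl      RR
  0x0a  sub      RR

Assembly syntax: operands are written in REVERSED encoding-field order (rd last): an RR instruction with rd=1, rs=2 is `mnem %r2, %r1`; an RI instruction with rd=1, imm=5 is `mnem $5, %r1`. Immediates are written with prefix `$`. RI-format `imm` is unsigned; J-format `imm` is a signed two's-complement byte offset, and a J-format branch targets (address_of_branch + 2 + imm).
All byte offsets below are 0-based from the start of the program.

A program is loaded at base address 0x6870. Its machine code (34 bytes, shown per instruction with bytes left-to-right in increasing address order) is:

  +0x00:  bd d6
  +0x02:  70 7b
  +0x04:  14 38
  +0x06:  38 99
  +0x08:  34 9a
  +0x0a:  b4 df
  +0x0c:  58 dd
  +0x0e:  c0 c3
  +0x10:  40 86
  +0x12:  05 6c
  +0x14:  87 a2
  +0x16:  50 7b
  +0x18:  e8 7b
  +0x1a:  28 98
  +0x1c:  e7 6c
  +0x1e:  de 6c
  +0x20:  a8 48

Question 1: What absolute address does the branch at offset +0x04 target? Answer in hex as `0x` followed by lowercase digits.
0x688a

+0x04: 14 38 ⇒ word 0x3814 (little)
  op=0x3814>>10=0xe ⇒ bl (J)
  [9:0] imm=20 = $20
  target = base 0x6870 + off 0x04 + 2 + imm 20 = 0x688a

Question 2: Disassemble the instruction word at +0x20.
@+20  little-endian(a8 48) = 0x48a8
  opcode bits[15:10]=0x12: move/RR
  rd: (w>>6)&0xf=0x2 → %r2
  rs: (w>>2)&0xf=0xa → %r10

move %r10, %r2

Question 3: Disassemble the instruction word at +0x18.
+0x18: e8 7b ⇒ word 0x7be8 (little)
  op=0x7be8>>10=0x1e ⇒ plus (RR)
  [9:6] rd=15 = %r15
  [5:2] rs=10 = %r10

plus %r10, %r15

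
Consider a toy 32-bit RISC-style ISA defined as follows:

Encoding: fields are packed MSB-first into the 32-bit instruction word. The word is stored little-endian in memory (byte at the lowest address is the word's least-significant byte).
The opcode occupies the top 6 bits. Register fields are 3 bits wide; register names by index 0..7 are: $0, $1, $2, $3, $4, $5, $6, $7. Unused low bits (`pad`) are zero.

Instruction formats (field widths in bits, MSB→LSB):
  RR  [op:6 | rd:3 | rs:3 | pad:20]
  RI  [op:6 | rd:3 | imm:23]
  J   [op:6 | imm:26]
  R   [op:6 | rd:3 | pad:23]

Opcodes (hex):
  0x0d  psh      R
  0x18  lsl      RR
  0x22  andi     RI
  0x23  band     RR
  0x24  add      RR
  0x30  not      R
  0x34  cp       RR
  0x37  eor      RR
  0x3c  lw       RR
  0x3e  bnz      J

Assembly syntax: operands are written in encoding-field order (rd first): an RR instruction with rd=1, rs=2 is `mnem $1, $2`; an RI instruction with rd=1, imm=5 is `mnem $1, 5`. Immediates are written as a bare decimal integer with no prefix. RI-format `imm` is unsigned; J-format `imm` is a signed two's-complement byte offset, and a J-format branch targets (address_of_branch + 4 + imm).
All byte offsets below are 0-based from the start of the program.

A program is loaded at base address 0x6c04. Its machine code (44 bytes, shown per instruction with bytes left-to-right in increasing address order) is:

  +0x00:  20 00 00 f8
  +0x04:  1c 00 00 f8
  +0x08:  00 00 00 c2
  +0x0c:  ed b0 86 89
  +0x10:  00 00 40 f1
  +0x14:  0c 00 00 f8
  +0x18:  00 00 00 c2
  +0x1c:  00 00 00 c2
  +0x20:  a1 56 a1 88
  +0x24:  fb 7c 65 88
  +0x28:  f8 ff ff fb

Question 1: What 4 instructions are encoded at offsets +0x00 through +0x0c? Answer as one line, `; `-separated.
[00] 20 00 00 f8 → 0xf8000020
  opcode bits[31:26]=0x3e: bnz/J
  imm: (w>>0)&0x3ffffff=0x20 → 32
[04] 1c 00 00 f8 → 0xf800001c
  opcode bits[31:26]=0x3e: bnz/J
  imm: (w>>0)&0x3ffffff=0x1c → 28
[08] 00 00 00 c2 → 0xc2000000
  opcode bits[31:26]=0x30: not/R
  rd: (w>>23)&0x7=0x4 → $4
[0c] ed b0 86 89 → 0x8986b0ed
  opcode bits[31:26]=0x22: andi/RI
  rd: (w>>23)&0x7=0x3 → $3
  imm: (w>>0)&0x7fffff=0x6b0ed → 438509

bnz 32; bnz 28; not $4; andi $3, 438509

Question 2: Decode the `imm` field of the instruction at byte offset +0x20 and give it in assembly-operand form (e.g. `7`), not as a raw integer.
2184865

+0x20: a1 56 a1 88 ⇒ word 0x88a156a1 (little)
  op=0x88a156a1>>26=0x22 ⇒ andi (RI)
  rd: (w>>23)&0x7=0x1 → $1
  imm: (w>>0)&0x7fffff=0x2156a1 → 2184865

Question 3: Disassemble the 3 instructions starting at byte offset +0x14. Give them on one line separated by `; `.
[14] 0c 00 00 f8 → 0xf800000c
  op=0xf800000c>>26=0x3e ⇒ bnz (J)
  imm: (w>>0)&0x3ffffff=0xc → 12
[18] 00 00 00 c2 → 0xc2000000
  op=0xc2000000>>26=0x30 ⇒ not (R)
  rd: (w>>23)&0x7=0x4 → $4
[1c] 00 00 00 c2 → 0xc2000000
  op=0xc2000000>>26=0x30 ⇒ not (R)
  rd: (w>>23)&0x7=0x4 → $4

bnz 12; not $4; not $4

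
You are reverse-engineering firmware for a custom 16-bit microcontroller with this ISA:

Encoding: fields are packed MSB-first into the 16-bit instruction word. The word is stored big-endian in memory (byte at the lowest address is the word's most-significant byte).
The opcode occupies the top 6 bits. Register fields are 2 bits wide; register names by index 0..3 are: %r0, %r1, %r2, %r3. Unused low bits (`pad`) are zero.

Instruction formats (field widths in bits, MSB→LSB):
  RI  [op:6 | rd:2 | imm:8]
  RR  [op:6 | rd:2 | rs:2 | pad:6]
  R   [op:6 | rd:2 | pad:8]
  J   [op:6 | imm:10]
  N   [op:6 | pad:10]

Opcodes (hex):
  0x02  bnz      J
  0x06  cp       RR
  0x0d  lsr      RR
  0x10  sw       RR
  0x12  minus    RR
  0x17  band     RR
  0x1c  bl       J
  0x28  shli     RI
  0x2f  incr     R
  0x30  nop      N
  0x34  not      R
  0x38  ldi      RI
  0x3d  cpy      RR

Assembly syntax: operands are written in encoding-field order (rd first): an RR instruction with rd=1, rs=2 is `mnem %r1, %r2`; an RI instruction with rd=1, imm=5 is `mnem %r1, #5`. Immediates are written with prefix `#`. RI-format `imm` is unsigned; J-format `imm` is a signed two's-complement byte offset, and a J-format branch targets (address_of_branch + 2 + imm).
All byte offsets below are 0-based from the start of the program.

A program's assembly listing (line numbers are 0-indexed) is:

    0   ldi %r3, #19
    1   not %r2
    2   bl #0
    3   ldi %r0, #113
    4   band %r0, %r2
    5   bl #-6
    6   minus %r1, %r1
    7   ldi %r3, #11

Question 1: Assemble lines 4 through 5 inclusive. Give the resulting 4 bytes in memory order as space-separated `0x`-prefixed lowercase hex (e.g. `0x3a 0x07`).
0x5c 0x80 0x73 0xfa

line 4 (band): pack op=0x17:6|rd=0:2|rs=2:2|pad=0:6 = 0x5c80; big→ 5c 80
line 5 (bl): pack op=0x1c:6|imm=-6:10 = 0x73fa; big→ 73 fa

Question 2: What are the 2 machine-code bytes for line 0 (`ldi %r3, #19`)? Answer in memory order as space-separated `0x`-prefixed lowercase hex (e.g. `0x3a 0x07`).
0. ldi fields op=0x38:6|rd=3:2|imm=19:8 → word e313h → e3 13

0xe3 0x13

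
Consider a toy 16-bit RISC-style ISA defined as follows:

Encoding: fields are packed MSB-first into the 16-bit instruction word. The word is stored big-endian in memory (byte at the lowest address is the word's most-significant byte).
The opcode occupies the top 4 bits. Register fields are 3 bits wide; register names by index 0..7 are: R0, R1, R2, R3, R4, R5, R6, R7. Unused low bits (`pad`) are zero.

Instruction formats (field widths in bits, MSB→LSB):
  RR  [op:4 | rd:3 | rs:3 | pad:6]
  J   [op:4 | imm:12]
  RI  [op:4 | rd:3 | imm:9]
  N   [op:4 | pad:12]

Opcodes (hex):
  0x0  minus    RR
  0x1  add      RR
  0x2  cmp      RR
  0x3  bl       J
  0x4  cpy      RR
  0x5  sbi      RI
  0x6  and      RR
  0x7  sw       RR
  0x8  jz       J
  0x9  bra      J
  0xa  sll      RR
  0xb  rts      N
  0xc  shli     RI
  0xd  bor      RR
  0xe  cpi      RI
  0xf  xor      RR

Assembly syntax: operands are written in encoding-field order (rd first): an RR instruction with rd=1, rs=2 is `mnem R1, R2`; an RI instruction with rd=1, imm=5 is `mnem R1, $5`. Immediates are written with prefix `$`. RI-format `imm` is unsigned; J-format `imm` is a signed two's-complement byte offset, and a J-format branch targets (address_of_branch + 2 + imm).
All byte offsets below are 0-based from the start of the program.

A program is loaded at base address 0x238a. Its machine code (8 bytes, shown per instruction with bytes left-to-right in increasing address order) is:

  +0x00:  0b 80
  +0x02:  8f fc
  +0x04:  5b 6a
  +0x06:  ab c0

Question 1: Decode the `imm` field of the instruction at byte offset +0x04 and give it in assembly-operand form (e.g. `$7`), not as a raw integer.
$362

off 0x04: read 5b 6a as big → 0x5b6a
  opcode bits[15:12]=0x5: sbi/RI
  rd@[11:9]=0x5 ⇒ R5
  imm@[8:0]=0x16a ⇒ $362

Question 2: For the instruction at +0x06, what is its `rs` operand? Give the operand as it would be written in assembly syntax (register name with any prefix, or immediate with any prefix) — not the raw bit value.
R7

+0x06: ab c0 ⇒ word 0xabc0 (big)
  opcode bits[15:12]=0xa: sll/RR
  rd: (w>>9)&0x7=0x5 → R5
  rs: (w>>6)&0x7=0x7 → R7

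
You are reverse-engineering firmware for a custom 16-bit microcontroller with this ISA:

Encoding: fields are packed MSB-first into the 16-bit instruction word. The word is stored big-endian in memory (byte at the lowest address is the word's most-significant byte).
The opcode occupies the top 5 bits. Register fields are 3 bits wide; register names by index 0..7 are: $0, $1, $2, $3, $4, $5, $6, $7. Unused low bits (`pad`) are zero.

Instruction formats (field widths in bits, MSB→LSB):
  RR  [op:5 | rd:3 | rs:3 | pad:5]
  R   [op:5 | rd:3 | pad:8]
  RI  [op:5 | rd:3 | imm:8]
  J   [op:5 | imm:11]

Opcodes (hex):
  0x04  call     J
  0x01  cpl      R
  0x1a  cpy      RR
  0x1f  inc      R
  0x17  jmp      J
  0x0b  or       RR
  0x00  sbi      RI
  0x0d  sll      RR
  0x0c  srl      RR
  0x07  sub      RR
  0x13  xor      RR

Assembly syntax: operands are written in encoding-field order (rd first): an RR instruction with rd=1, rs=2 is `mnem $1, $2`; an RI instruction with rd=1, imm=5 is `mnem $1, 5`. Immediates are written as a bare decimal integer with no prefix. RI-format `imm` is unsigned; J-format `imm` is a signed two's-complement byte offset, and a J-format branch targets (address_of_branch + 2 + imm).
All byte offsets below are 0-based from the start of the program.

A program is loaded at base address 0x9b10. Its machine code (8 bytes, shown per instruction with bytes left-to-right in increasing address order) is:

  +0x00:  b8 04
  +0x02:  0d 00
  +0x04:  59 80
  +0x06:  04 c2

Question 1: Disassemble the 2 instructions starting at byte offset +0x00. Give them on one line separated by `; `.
+0x00: b8 04 ⇒ word 0xb804 (big)
  opcode bits[15:11]=0x17: jmp/J
  imm: (w>>0)&0x7ff=0x4 → 4
+0x02: 0d 00 ⇒ word 0x0d00 (big)
  opcode bits[15:11]=0x1: cpl/R
  rd: (w>>8)&0x7=0x5 → $5

jmp 4; cpl $5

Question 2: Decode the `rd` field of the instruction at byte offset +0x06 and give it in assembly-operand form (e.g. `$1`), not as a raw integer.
$4

@+06  big-endian(04 c2) = 0x04c2
  top 5b → 0x0 → sbi [RI]
  [10:8] rd=4 = $4
  [7:0] imm=194 = 194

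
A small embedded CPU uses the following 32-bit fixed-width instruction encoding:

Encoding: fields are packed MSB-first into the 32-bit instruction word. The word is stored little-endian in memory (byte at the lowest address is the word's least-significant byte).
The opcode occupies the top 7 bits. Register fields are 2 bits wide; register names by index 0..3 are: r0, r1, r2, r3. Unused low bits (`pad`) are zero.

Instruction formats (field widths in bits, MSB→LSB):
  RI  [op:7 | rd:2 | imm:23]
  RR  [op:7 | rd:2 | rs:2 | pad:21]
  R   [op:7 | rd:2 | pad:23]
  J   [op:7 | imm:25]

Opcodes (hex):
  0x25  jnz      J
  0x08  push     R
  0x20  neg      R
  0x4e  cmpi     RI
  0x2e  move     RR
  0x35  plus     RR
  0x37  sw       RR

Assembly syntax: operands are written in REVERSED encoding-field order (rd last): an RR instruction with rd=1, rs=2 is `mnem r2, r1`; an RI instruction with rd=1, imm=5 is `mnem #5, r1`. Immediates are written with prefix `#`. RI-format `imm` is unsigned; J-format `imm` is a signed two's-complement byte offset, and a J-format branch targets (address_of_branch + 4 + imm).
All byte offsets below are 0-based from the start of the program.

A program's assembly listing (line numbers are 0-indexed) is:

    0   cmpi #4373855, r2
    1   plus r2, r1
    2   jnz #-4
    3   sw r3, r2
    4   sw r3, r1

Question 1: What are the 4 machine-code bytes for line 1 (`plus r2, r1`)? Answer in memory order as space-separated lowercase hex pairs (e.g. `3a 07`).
L1: plus op=0x35:7|rd=1:2|rs=2:2|pad=0:21 ⇒ 0x6ac00000 ⇒ little 00 00 c0 6a

00 00 c0 6a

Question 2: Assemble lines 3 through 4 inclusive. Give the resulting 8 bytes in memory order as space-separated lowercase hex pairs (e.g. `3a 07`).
3. sw fields op=0x37:7|rd=2:2|rs=3:2|pad=0:21 → word 6f600000h → 00 00 60 6f
4. sw fields op=0x37:7|rd=1:2|rs=3:2|pad=0:21 → word 6ee00000h → 00 00 e0 6e

00 00 60 6f 00 00 e0 6e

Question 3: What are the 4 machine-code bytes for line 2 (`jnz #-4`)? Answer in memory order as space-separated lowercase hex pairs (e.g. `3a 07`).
2. jnz fields op=0x25:7|imm=-4:25 → word 4bfffffch → fc ff ff 4b

fc ff ff 4b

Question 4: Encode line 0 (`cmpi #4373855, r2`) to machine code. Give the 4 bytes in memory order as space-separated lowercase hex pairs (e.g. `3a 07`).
L0: cmpi op=0x4e:7|rd=2:2|imm=4373855:23 ⇒ 0x9d42bd5f ⇒ little 5f bd 42 9d

5f bd 42 9d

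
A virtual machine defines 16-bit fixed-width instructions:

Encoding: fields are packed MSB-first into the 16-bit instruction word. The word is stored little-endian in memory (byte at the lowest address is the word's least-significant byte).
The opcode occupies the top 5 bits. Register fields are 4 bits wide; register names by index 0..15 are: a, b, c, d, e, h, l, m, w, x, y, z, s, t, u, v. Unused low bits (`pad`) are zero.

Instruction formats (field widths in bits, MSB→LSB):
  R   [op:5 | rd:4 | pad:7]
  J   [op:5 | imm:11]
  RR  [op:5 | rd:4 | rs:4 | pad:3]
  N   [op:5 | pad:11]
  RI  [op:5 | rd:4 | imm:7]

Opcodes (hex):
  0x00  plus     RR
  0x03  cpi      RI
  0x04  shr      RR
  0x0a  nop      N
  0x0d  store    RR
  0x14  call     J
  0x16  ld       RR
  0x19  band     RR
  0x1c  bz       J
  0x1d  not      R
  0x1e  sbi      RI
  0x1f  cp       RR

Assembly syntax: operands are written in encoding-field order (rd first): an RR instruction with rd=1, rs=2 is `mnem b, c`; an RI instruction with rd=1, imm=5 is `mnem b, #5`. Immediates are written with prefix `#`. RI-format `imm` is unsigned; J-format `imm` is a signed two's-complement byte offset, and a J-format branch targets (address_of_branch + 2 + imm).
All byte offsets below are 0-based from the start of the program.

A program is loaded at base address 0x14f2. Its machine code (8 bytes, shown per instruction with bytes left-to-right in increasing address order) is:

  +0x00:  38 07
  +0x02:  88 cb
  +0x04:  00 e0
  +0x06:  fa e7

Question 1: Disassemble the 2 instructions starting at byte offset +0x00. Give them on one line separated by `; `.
@+00  little-endian(38 07) = 0x0738
  opcode bits[15:11]=0x0: plus/RR
  [10:7] rd=14 = u
  [6:3] rs=7 = m
@+02  little-endian(88 cb) = 0xcb88
  opcode bits[15:11]=0x19: band/RR
  [10:7] rd=7 = m
  [6:3] rs=1 = b

plus u, m; band m, b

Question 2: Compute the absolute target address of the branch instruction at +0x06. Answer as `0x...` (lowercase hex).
0x14f4

off 0x06: read fa e7 as little → 0xe7fa
  opcode bits[15:11]=0x1c: bz/J
  imm@[10:0]=0x7fa (s11→-6) ⇒ #-6
  target = base 0x14f2 + off 0x06 + 2 + imm -6 = 0x14f4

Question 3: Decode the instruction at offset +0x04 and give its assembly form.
off 0x04: read 00 e0 as little → 0xe000
  top 5b → 0x1c → bz [J]
  [10:0] imm=0 = #0

bz #0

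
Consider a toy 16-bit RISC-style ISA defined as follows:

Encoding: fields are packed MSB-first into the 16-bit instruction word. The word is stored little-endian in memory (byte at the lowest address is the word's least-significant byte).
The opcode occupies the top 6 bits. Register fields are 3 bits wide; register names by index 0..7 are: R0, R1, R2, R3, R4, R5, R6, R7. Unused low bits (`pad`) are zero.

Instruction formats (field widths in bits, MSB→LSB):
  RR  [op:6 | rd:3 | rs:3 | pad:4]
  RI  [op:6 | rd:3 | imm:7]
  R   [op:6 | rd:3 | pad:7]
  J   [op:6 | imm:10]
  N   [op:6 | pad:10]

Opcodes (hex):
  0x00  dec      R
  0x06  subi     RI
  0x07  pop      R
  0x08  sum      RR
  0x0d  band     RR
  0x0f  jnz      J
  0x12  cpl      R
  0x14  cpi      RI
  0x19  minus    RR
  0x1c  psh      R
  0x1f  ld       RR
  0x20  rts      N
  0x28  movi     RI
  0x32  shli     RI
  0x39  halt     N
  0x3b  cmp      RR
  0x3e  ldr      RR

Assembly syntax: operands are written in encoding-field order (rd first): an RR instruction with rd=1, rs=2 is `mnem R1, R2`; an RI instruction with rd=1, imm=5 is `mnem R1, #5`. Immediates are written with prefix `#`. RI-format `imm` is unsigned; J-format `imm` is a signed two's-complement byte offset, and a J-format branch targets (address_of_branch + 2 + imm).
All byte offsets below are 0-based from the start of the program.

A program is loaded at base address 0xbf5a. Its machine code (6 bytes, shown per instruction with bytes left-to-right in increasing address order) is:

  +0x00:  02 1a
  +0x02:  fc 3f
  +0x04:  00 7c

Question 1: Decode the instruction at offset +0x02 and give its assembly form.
jnz #-4

@+02  little-endian(fc 3f) = 0x3ffc
  op=0x3ffc>>10=0xf ⇒ jnz (J)
  [9:0] imm=1020 (s10→-4) = #-4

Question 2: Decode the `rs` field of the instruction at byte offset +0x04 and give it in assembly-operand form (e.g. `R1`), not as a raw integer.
@+04  little-endian(00 7c) = 0x7c00
  opcode bits[15:10]=0x1f: ld/RR
  rd: (w>>7)&0x7=0x0 → R0
  rs: (w>>4)&0x7=0x0 → R0

R0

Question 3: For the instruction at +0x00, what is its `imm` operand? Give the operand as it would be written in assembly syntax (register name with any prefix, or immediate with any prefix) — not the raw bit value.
#2

+0x00: 02 1a ⇒ word 0x1a02 (little)
  opcode bits[15:10]=0x6: subi/RI
  rd: (w>>7)&0x7=0x4 → R4
  imm: (w>>0)&0x7f=0x2 → #2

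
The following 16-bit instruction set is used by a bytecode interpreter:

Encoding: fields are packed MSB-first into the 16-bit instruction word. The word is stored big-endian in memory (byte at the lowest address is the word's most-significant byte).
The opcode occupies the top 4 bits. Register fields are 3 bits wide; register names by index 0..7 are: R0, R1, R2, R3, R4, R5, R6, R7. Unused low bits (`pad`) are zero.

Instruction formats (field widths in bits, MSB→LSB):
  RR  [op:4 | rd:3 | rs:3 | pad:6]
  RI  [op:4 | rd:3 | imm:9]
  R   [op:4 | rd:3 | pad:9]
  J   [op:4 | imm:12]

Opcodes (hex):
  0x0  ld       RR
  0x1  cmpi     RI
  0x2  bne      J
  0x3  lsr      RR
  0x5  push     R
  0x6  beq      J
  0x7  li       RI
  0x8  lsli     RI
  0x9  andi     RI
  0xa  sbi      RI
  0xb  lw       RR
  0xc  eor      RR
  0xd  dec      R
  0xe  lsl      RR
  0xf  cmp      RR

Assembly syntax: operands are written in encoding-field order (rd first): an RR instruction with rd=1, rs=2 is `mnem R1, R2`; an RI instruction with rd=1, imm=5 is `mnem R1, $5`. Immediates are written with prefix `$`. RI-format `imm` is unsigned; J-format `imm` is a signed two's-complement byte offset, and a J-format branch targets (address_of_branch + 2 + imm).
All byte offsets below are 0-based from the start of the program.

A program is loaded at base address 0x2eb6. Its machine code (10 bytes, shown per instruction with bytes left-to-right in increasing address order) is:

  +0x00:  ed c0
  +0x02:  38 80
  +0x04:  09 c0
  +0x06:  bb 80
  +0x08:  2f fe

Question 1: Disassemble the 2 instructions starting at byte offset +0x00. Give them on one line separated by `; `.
lsl R6, R7; lsr R4, R2

@+00  big-endian(ed c0) = 0xedc0
  op=0xedc0>>12=0xe ⇒ lsl (RR)
  [11:9] rd=6 = R6
  [8:6] rs=7 = R7
@+02  big-endian(38 80) = 0x3880
  op=0x3880>>12=0x3 ⇒ lsr (RR)
  [11:9] rd=4 = R4
  [8:6] rs=2 = R2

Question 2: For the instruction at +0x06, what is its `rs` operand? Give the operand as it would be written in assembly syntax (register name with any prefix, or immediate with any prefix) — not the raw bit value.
R6

@+06  big-endian(bb 80) = 0xbb80
  op=0xbb80>>12=0xb ⇒ lw (RR)
  [11:9] rd=5 = R5
  [8:6] rs=6 = R6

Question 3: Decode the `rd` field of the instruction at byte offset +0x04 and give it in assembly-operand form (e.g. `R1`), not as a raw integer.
[04] 09 c0 → 0x09c0
  opcode bits[15:12]=0x0: ld/RR
  rd@[11:9]=0x4 ⇒ R4
  rs@[8:6]=0x7 ⇒ R7

R4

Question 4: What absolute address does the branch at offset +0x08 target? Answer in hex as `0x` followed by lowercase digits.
+0x08: 2f fe ⇒ word 0x2ffe (big)
  top 4b → 0x2 → bne [J]
  imm: (w>>0)&0xfff=0xffe (s12→-2) → $-2
  target = base 0x2eb6 + off 0x08 + 2 + imm -2 = 0x2ebe

0x2ebe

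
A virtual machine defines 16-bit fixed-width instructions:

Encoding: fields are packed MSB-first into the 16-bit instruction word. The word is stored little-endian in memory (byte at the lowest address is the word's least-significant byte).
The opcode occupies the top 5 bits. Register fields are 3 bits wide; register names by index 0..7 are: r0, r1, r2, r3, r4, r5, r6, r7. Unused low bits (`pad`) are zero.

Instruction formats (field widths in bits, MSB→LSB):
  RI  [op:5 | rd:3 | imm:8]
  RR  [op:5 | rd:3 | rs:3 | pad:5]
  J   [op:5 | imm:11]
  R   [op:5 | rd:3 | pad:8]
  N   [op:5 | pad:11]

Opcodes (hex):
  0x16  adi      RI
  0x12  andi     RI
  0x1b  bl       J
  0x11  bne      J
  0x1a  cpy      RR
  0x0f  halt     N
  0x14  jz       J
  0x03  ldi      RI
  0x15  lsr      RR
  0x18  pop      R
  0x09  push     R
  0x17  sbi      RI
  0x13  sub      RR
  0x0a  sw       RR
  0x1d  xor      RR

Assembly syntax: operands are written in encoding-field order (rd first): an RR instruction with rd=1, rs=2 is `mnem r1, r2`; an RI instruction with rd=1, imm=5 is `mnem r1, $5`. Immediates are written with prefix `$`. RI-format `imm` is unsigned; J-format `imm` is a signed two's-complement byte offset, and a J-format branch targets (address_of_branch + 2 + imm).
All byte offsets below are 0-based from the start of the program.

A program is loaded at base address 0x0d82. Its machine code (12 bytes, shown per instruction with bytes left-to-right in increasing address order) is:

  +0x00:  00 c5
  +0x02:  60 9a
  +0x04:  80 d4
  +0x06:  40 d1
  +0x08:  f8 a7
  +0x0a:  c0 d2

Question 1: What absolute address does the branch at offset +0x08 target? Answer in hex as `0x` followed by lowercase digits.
0x0d84

off 0x08: read f8 a7 as little → 0xa7f8
  op=0xa7f8>>11=0x14 ⇒ jz (J)
  imm: (w>>0)&0x7ff=0x7f8 (s11→-8) → $-8
  target = base 0x0d82 + off 0x08 + 2 + imm -8 = 0x0d84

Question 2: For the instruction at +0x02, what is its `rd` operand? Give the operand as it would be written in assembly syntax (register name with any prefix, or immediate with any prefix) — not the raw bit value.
r2

@+02  little-endian(60 9a) = 0x9a60
  op=0x9a60>>11=0x13 ⇒ sub (RR)
  rd@[10:8]=0x2 ⇒ r2
  rs@[7:5]=0x3 ⇒ r3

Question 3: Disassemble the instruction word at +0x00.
@+00  little-endian(00 c5) = 0xc500
  opcode bits[15:11]=0x18: pop/R
  rd: (w>>8)&0x7=0x5 → r5

pop r5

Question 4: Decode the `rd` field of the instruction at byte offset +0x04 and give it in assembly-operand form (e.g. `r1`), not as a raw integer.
r4

[04] 80 d4 → 0xd480
  op=0xd480>>11=0x1a ⇒ cpy (RR)
  [10:8] rd=4 = r4
  [7:5] rs=4 = r4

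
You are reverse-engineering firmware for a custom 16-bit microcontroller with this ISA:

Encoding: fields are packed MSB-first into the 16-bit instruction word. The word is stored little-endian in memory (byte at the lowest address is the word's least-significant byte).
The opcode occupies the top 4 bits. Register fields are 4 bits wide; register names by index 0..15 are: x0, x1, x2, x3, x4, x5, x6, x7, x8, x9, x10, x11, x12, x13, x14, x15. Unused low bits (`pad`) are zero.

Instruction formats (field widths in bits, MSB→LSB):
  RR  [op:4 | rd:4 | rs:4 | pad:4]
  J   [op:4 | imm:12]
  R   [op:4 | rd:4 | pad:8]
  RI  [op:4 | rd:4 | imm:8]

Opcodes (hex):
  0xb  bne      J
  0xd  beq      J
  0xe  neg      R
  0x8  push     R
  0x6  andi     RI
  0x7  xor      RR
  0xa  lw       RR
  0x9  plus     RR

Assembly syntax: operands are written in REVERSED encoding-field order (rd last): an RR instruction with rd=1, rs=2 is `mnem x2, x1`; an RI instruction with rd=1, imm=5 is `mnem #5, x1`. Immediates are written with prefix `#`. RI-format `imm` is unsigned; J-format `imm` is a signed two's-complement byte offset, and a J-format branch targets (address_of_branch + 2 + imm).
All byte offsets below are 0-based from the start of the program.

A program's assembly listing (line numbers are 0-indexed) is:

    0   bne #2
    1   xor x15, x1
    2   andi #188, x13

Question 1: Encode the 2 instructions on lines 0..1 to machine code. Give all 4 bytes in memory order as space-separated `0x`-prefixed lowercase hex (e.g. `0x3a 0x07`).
L0: bne op=0xb:4|imm=2:12 ⇒ 0xb002 ⇒ little 02 b0
L1: xor op=0x7:4|rd=1:4|rs=15:4|pad=0:4 ⇒ 0x71f0 ⇒ little f0 71

0x02 0xb0 0xf0 0x71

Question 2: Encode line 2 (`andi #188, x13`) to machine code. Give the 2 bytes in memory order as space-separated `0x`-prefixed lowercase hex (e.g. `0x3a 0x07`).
0xbc 0x6d

L2: andi op=0x6:4|rd=13:4|imm=188:8 ⇒ 0x6dbc ⇒ little bc 6d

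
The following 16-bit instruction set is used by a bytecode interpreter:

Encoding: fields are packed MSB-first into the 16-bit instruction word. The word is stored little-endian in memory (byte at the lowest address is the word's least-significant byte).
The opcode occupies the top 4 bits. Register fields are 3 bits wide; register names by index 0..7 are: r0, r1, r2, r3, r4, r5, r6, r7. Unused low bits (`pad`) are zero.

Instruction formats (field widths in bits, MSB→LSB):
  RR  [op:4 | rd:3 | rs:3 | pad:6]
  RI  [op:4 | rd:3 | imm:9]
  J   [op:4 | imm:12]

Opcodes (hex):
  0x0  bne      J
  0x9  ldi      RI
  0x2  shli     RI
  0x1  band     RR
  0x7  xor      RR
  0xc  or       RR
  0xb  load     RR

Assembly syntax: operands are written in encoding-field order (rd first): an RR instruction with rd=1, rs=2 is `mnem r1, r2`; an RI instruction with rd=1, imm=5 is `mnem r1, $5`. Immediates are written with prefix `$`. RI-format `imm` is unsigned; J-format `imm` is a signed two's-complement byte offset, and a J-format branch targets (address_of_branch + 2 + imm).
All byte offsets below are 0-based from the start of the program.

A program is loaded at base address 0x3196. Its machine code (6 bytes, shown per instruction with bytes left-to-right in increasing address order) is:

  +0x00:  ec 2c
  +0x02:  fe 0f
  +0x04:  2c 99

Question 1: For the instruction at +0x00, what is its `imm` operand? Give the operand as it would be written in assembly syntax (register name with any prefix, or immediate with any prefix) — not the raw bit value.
off 0x00: read ec 2c as little → 0x2cec
  opcode bits[15:12]=0x2: shli/RI
  rd: (w>>9)&0x7=0x6 → r6
  imm: (w>>0)&0x1ff=0xec → $236

$236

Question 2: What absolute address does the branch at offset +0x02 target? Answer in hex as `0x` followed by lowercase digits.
[02] fe 0f → 0x0ffe
  top 4b → 0x0 → bne [J]
  [11:0] imm=4094 (s12→-2) = $-2
  target = base 0x3196 + off 0x02 + 2 + imm -2 = 0x3198

0x3198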